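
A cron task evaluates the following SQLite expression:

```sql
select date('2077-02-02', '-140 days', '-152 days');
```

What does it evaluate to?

2076-04-16

Applying '-140 days' to 2077-02-02: counting 140 days back gives 2076-09-15.
Applying '-152 days' to 2076-09-15: counting 152 days back gives 2076-04-16.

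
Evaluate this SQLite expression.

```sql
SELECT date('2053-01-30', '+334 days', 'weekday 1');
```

2054-01-05

Applying '+334 days' to 2053-01-30: counting 334 days forward gives 2053-12-30.
`weekday 1` advances to the next Monday; 2053-12-30 is a Tuesday, so it moves forward to 2054-01-05.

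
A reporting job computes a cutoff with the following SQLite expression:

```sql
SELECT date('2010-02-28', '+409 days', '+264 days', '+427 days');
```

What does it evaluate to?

2013-03-04

Applying '+409 days' to 2010-02-28: counting 409 days forward gives 2011-04-13.
Applying '+264 days' to 2011-04-13: counting 264 days forward gives 2012-01-02.
Applying '+427 days' to 2012-01-02: counting 427 days forward gives 2013-03-04.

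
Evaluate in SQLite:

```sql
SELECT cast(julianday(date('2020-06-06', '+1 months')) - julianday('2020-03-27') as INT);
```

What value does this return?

Adding +1 month to 2020-06-06 gives 2020-07-06.
4 days remain in March 2020 after the 27th (31 − 27).
April 2020: 30 days.
May 2020: 31 days.
June 2020: 30 days.
Then 6 days into July 2020.
Total: 4 + 30 + 31 + 30 + 6 = 101.

101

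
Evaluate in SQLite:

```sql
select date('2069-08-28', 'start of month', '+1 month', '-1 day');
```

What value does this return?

2069-08-31

`start of month` rewinds 2069-08-28 to 2069-08-01.
Adding +1 month to 2069-08-01 gives 2069-09-01.
Going back 1 day from 2069-09-01 reaches 2069-08-31 (last day of August, 31 days).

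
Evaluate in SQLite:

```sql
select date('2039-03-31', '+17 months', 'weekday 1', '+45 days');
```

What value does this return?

Adding +17 months to 2039-03-31 gives 2040-08-31.
`weekday 1` advances to the next Monday; 2040-08-31 is a Friday, so it moves forward to 2040-09-03.
Applying '+45 days' to 2040-09-03: counting 45 days forward gives 2040-10-18.

2040-10-18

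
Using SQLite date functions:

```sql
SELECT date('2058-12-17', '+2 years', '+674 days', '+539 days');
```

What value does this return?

Adding +2 years to 2058-12-17 gives 2060-12-17.
Applying '+674 days' to 2060-12-17: counting 674 days forward gives 2062-10-22.
Applying '+539 days' to 2062-10-22: counting 539 days forward gives 2064-04-13.

2064-04-13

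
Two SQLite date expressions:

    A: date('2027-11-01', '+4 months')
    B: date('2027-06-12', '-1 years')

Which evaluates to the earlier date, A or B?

B

A = 2028-03-01.
B = 2026-06-12.
B is earlier.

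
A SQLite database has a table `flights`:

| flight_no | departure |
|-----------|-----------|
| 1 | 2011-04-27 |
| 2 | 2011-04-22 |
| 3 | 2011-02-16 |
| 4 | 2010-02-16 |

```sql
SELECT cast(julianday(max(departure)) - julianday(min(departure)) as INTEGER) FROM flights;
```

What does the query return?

MIN = 2010-02-16, MAX = 2011-04-27.
12 days remain in February 2010 after the 16th (28 − 16).
Full months from March 2010 through March 2011 contribute their day counts.
Then 27 days into April 2011.
Total: 12 + 31 + 30 + 31 + 30 + 31 + 31 + 30 + 31 + 30 + 31 + 31 + 28 + 31 + 27 = 435.

435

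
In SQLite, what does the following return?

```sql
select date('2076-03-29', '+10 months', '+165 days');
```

2077-07-13

Adding +10 months to 2076-03-29 gives 2077-01-29.
Applying '+165 days' to 2077-01-29: counting 165 days forward gives 2077-07-13.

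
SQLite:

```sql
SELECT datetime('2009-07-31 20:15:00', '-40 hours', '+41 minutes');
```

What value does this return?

2009-07-30 04:56:00

-40 hours from 2009-07-31 20:15:00 is 2009-07-30 04:15:00 (crosses midnight).
+41 minutes from 2009-07-30 04:15:00 is 2009-07-30 04:56:00.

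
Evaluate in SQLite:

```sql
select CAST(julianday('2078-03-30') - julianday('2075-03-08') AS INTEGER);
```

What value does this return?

1118

23 days remain in March 2075 after the 8th (31 − 8).
Full months from April 2075 through February 2078 contribute their day counts.
Then 30 days into March 2078.
Total: 23 + 30 + 31 + 30 + 31 + 31 + 30 + 31 + 30 + 31 + 31 + 29 + 31 + 30 + 31 + 30 + 31 + 31 + 30 + 31 + 30 + 31 + 31 + 28 + 31 + 30 + 31 + 30 + 31 + 31 + 30 + 31 + 30 + 31 + 31 + 28 + 30 = 1118.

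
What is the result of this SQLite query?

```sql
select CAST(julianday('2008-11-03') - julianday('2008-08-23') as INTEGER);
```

72

8 days remain in August 2008 after the 23rd (31 − 23).
September 2008: 30 days.
October 2008: 31 days.
Then 3 days into November 2008.
Total: 8 + 30 + 31 + 3 = 72.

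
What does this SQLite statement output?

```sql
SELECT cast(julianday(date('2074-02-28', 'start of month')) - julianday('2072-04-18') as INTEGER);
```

`start of month` rewinds 2074-02-28 to 2074-02-01.
12 days remain in April 2072 after the 18th (30 − 18).
Full months from May 2072 through January 2074 contribute their day counts.
Then 1 day into February 2074.
Total: 12 + 31 + 30 + 31 + 31 + 30 + 31 + 30 + 31 + 31 + 28 + 31 + 30 + 31 + 30 + 31 + 31 + 30 + 31 + 30 + 31 + 31 + 1 = 654.

654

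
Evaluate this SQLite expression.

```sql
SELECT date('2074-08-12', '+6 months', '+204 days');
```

2075-09-04

Adding +6 months to 2074-08-12 gives 2075-02-12.
Applying '+204 days' to 2075-02-12: counting 204 days forward gives 2075-09-04.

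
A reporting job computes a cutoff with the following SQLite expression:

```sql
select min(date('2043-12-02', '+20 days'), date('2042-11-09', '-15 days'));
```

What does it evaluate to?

date('2043-12-02', '+20 days') → 2043-12-22.
date('2042-11-09', '-15 days') → 2042-10-25.
Earlier of the two is 2042-10-25.

2042-10-25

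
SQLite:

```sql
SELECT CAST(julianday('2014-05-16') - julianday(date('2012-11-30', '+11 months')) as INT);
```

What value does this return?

Adding +11 months to 2012-11-30 gives 2013-10-30.
1 day remains in October 2013 after the 30th (31 − 30).
Full months from November 2013 through April 2014 contribute their day counts.
Then 16 days into May 2014.
Total: 1 + 30 + 31 + 31 + 28 + 31 + 30 + 16 = 198.

198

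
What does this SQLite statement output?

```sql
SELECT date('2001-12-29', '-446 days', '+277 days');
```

Applying '-446 days' to 2001-12-29: counting 446 days back gives 2000-10-09.
Applying '+277 days' to 2000-10-09: counting 277 days forward gives 2001-07-13.

2001-07-13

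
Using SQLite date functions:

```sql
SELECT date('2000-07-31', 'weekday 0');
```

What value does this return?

2000-08-06

`weekday 0` advances to the next Sunday; 2000-07-31 is a Monday, so it moves forward to 2000-08-06.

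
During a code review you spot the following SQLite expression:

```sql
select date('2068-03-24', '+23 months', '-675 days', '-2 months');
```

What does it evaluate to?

2068-02-20

Adding +23 months to 2068-03-24 gives 2070-02-24.
Applying '-675 days' to 2070-02-24: counting 675 days back gives 2068-04-20.
Adding -2 months to 2068-04-20 gives 2068-02-20.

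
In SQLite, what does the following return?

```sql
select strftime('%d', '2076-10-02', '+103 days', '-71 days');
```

03

First apply '+103 days', '-71 days': 2076-10-02 → 2076-11-03.
`%d` extracts the 2-digit day of month: 03.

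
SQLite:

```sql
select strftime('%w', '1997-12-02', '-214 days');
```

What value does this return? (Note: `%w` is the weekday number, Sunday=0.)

First apply '-214 days': 1997-12-02 → 1997-05-02.
1997-05-02 is a Friday; with Sunday=0 that is 5.

5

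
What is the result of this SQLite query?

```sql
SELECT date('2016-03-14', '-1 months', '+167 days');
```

2016-07-30

Adding -1 month to 2016-03-14 gives 2016-02-14.
Applying '+167 days' to 2016-02-14: counting 167 days forward gives 2016-07-30.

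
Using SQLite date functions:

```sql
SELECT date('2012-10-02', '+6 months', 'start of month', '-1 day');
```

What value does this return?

Adding +6 months to 2012-10-02 gives 2013-04-02.
`start of month` rewinds 2013-04-02 to 2013-04-01.
Going back 1 day from 2013-04-01 reaches 2013-03-31 (last day of March, 31 days).

2013-03-31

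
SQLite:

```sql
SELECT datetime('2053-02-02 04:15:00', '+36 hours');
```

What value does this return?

2053-02-03 16:15:00

+36 hours from 2053-02-02 04:15:00 is 2053-02-03 16:15:00 (crosses midnight).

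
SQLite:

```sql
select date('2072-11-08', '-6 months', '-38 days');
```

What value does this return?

Adding -6 months to 2072-11-08 gives 2072-05-08.
Going back 8 days from 2072-05-08 reaches 2072-04-30 (last day of April, 30 days).
Going back 30 days from 2072-04-30 reaches 2072-03-31 (last day of March, 31 days).

2072-03-31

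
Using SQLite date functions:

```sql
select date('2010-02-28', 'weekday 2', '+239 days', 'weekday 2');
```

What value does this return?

`weekday 2` advances to the next Tuesday; 2010-02-28 is a Sunday, so it moves forward to 2010-03-02.
Applying '+239 days' to 2010-03-02: counting 239 days forward gives 2010-10-27.
`weekday 2` advances to the next Tuesday; 2010-10-27 is a Wednesday, so it moves forward to 2010-11-02.

2010-11-02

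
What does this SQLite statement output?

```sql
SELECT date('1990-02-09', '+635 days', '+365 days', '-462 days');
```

1991-08-01

Applying '+635 days' to 1990-02-09: counting 635 days forward gives 1991-11-06.
Applying '+365 days' to 1991-11-06: counting 365 days forward gives 1992-11-05.
Applying '-462 days' to 1992-11-05: counting 462 days back gives 1991-08-01.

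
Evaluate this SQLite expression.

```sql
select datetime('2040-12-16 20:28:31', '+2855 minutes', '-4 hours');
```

2855 minutes = 47h 35m; +2855 minutes from 2040-12-16 20:28:31 is 2040-12-18 20:03:31 (crosses midnight).
-4 hours from 2040-12-18 20:03:31 is 2040-12-18 16:03:31.

2040-12-18 16:03:31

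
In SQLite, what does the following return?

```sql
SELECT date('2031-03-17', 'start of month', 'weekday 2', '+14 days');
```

2031-03-18

`start of month` rewinds 2031-03-17 to 2031-03-01.
`weekday 2` advances to the next Tuesday; 2031-03-01 is a Saturday, so it moves forward to 2031-03-04.
Advancing 14 more days within March lands on 2031-03-18.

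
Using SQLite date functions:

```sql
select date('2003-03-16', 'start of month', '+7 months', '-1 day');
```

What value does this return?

`start of month` rewinds 2003-03-16 to 2003-03-01.
Adding +7 months to 2003-03-01 gives 2003-10-01.
Going back 1 day from 2003-10-01 reaches 2003-09-30 (last day of September, 30 days).

2003-09-30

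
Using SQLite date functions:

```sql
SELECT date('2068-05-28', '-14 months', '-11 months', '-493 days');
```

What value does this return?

2064-12-21

Adding -14 months to 2068-05-28 gives 2067-03-28.
Adding -11 months to 2067-03-28 gives 2066-04-28.
Applying '-493 days' to 2066-04-28: counting 493 days back gives 2064-12-21.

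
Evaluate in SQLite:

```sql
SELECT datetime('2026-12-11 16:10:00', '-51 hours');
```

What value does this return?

2026-12-09 13:10:00

-51 hours from 2026-12-11 16:10:00 is 2026-12-09 13:10:00 (crosses midnight).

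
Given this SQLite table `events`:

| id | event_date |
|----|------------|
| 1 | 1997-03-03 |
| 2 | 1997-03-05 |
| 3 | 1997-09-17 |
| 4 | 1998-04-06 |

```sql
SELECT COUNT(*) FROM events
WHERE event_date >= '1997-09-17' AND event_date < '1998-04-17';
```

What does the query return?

2

Rows in [1997-09-17, 1998-04-17): 1997-09-17, 1998-04-06 → 2 rows.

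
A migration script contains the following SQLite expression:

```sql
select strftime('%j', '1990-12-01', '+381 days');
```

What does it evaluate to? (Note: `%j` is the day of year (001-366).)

351

First apply '+381 days': 1990-12-01 → 1991-12-17.
Day-of-year for 1991-12-17: days since 1991-01-01 inclusive = 351, zero-padded to 351.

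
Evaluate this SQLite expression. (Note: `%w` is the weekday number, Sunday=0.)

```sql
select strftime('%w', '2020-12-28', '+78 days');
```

First apply '+78 days': 2020-12-28 → 2021-03-16.
2021-03-16 is a Tuesday; with Sunday=0 that is 2.

2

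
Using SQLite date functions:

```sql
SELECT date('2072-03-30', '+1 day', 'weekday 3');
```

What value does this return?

2072-04-06

Advancing 1 more day within March lands on 2072-03-31.
`weekday 3` advances to the next Wednesday; 2072-03-31 is a Thursday, so it moves forward to 2072-04-06.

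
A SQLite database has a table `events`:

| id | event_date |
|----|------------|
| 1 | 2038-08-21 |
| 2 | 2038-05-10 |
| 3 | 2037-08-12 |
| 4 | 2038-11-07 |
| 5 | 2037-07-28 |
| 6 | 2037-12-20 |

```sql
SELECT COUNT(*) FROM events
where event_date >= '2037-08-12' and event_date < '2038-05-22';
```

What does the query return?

Rows in [2037-08-12, 2038-05-22): 2038-05-10, 2037-08-12, 2037-12-20 → 3 rows.

3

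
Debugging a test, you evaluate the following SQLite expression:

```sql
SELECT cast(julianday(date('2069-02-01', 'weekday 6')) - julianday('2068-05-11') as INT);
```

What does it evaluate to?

267

`weekday 6` advances to the next Saturday; 2069-02-01 is a Friday, so it moves forward to 2069-02-02.
20 days remain in May 2068 after the 11th (31 − 11).
Full months from June 2068 through January 2069 contribute their day counts.
Then 2 days into February 2069.
Total: 20 + 30 + 31 + 31 + 30 + 31 + 30 + 31 + 31 + 2 = 267.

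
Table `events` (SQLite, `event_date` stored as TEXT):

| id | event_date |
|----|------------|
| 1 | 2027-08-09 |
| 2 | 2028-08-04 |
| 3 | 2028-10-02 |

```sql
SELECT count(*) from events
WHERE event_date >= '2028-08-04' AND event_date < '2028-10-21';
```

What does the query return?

2

Rows in [2028-08-04, 2028-10-21): 2028-08-04, 2028-10-02 → 2 rows.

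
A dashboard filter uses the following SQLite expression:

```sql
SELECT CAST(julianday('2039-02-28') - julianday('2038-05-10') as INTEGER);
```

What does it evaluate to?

21 days remain in May 2038 after the 10th (31 − 10).
Full months from June 2038 through January 2039 contribute their day counts.
Then 28 days into February 2039.
Total: 21 + 30 + 31 + 31 + 30 + 31 + 30 + 31 + 31 + 28 = 294.

294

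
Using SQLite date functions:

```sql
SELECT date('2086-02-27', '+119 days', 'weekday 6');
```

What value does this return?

2086-06-29

Applying '+119 days' to 2086-02-27: counting 119 days forward gives 2086-06-26.
`weekday 6` advances to the next Saturday; 2086-06-26 is a Wednesday, so it moves forward to 2086-06-29.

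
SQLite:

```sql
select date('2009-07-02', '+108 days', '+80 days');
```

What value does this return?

2010-01-06

Applying '+108 days' to 2009-07-02: counting 108 days forward gives 2009-10-18.
Applying '+80 days' to 2009-10-18: counting 80 days forward gives 2010-01-06.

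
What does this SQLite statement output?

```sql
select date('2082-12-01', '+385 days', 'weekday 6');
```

2083-12-25

Applying '+385 days' to 2082-12-01: counting 385 days forward gives 2083-12-21.
`weekday 6` advances to the next Saturday; 2083-12-21 is a Tuesday, so it moves forward to 2083-12-25.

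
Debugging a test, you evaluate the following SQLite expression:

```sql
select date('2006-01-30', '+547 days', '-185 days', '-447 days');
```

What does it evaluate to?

2005-11-06

Applying '+547 days' to 2006-01-30: counting 547 days forward gives 2007-07-31.
Applying '-185 days' to 2007-07-31: counting 185 days back gives 2007-01-27.
Applying '-447 days' to 2007-01-27: counting 447 days back gives 2005-11-06.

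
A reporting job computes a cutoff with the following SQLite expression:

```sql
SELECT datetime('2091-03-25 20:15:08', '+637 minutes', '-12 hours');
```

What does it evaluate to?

637 minutes = 10h 37m; +637 minutes from 2091-03-25 20:15:08 is 2091-03-26 06:52:08 (crosses midnight).
-12 hours from 2091-03-26 06:52:08 is 2091-03-25 18:52:08 (crosses midnight).

2091-03-25 18:52:08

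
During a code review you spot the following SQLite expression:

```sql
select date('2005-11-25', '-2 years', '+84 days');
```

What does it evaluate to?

2004-02-17

Adding -2 years to 2005-11-25 gives 2003-11-25.
Applying '+84 days' to 2003-11-25: counting 84 days forward gives 2004-02-17.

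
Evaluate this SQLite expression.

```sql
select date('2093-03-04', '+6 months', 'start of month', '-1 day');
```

2093-08-31

Adding +6 months to 2093-03-04 gives 2093-09-04.
`start of month` rewinds 2093-09-04 to 2093-09-01.
Going back 1 day from 2093-09-01 reaches 2093-08-31 (last day of August, 31 days).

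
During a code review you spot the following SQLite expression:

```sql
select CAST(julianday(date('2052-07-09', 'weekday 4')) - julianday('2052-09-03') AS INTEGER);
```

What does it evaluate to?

-54

`weekday 4` advances to the next Thursday; 2052-07-09 is a Tuesday, so it moves forward to 2052-07-11.
20 days remain in July 2052 after the 11th (31 − 11).
August 2052: 31 days.
Then 3 days into September 2052.
Total: 20 + 31 + 3 = 54.
The subtraction is earlier − later, so the result is −54 → -54.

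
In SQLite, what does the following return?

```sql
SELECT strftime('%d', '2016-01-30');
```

30

`%d` extracts the 2-digit day of month: 30.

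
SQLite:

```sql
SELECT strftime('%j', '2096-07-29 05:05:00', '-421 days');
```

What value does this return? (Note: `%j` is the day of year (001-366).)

155

First apply '-421 days': 2096-07-29 05:05:00 → 2095-06-04 05:05:00.
Day-of-year for 2095-06-04: days since 2095-01-01 inclusive = 155, zero-padded to 155.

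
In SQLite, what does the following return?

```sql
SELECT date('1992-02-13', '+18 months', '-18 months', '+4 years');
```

Adding +18 months to 1992-02-13 gives 1993-08-13.
Adding -18 months to 1993-08-13 gives 1992-02-13.
Adding +4 years to 1992-02-13 gives 1996-02-13.

1996-02-13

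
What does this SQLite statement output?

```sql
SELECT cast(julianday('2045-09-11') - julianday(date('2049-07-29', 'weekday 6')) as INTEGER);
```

-1419

`weekday 6` advances to the next Saturday; 2049-07-29 is a Thursday, so it moves forward to 2049-07-31.
19 days remain in September 2045 after the 11th (30 − 11).
Full months from October 2045 through June 2049 contribute their day counts.
Then 31 days into July 2049.
Total: 19 + 31 + 30 + 31 + 31 + 28 + 31 + 30 + 31 + 30 + 31 + 31 + 30 + 31 + 30 + 31 + 31 + 28 + 31 + 30 + 31 + 30 + 31 + 31 + 30 + 31 + 30 + 31 + 31 + 29 + 31 + 30 + 31 + 30 + 31 + 31 + 30 + 31 + 30 + 31 + 31 + 28 + 31 + 30 + 31 + 30 + 31 = 1419.
The subtraction is earlier − later, so the result is −1419 → -1419.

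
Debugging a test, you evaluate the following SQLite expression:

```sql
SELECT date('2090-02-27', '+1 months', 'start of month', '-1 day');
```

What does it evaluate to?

2090-02-28

Adding +1 month to 2090-02-27 gives 2090-03-27.
`start of month` rewinds 2090-03-27 to 2090-03-01.
Going back 1 day from 2090-03-01 reaches 2090-02-28 (last day of February, 28 days).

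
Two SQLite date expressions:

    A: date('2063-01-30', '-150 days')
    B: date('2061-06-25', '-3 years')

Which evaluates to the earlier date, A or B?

B

A = 2062-09-02.
B = 2058-06-25.
B is earlier.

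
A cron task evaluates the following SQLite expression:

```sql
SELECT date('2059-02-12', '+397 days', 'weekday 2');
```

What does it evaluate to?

Applying '+397 days' to 2059-02-12: counting 397 days forward gives 2060-03-15.
`weekday 2` advances to the next Tuesday; 2060-03-15 is a Monday, so it moves forward to 2060-03-16.

2060-03-16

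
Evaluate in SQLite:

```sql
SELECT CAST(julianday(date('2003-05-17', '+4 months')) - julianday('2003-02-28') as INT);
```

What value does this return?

Adding +4 months to 2003-05-17 gives 2003-09-17.
0 days remain in February 2003 after the 28th (28 − 28).
Full months from March 2003 through August 2003 contribute their day counts.
Then 17 days into September 2003.
Total: 0 + 31 + 30 + 31 + 30 + 31 + 31 + 17 = 201.

201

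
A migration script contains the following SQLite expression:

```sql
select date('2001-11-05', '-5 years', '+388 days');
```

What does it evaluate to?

Adding -5 years to 2001-11-05 gives 1996-11-05.
Applying '+388 days' to 1996-11-05: counting 388 days forward gives 1997-11-28.

1997-11-28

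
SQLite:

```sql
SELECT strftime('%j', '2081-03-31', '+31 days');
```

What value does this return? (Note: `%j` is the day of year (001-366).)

121

First apply '+31 days': 2081-03-31 → 2081-05-01.
Day-of-year for 2081-05-01: days since 2081-01-01 inclusive = 121, zero-padded to 121.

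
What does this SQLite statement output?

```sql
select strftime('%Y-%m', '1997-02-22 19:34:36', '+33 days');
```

1997-03

First apply '+33 days': 1997-02-22 19:34:36 → 1997-03-27 19:34:36.
`%Y-%m` extracts the year-month: 1997-03.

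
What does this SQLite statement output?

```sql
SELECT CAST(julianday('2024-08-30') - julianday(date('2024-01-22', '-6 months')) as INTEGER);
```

405

Adding -6 months to 2024-01-22 gives 2023-07-22.
9 days remain in July 2023 after the 22nd (31 − 22).
Full months from August 2023 through July 2024 contribute their day counts.
Then 30 days into August 2024.
Total: 9 + 31 + 30 + 31 + 30 + 31 + 31 + 29 + 31 + 30 + 31 + 30 + 31 + 30 = 405.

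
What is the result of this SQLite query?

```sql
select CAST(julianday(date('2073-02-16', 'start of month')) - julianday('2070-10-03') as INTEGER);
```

852

`start of month` rewinds 2073-02-16 to 2073-02-01.
28 days remain in October 2070 after the 3rd (31 − 3).
Full months from November 2070 through January 2073 contribute their day counts.
Then 1 day into February 2073.
Total: 28 + 30 + 31 + 31 + 28 + 31 + 30 + 31 + 30 + 31 + 31 + 30 + 31 + 30 + 31 + 31 + 29 + 31 + 30 + 31 + 30 + 31 + 31 + 30 + 31 + 30 + 31 + 31 + 1 = 852.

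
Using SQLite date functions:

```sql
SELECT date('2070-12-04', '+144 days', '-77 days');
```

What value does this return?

2071-02-09

Applying '+144 days' to 2070-12-04: counting 144 days forward gives 2071-04-27.
Applying '-77 days' to 2071-04-27: counting 77 days back gives 2071-02-09.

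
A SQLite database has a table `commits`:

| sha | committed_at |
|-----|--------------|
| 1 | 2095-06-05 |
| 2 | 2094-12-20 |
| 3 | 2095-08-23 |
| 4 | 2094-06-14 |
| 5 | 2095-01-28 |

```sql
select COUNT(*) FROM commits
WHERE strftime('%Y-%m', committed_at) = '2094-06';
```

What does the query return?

1

Rows with year-month 2094-06: 2094-06-14 → 1.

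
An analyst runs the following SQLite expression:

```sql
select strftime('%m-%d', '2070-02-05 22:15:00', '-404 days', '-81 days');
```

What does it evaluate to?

10-08

First apply '-404 days', '-81 days': 2070-02-05 22:15:00 → 2068-10-08 22:15:00.
`%m-%d` extracts the month-day: 10-08.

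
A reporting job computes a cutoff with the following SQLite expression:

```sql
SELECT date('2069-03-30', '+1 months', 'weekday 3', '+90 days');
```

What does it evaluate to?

Adding +1 month to 2069-03-30 gives 2069-04-30.
`weekday 3` advances to the next Wednesday; 2069-04-30 is a Tuesday, so it moves forward to 2069-05-01.
Applying '+90 days' to 2069-05-01: counting 90 days forward gives 2069-07-30.

2069-07-30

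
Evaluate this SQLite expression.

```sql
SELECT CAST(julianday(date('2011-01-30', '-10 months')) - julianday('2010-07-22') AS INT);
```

-114

Adding -10 months to 2011-01-30 gives 2010-03-30.
1 day remains in March 2010 after the 30th (31 − 30).
April 2010: 30 days.
May 2010: 31 days.
June 2010: 30 days.
Then 22 days into July 2010.
Total: 1 + 30 + 31 + 30 + 22 = 114.
The subtraction is earlier − later, so the result is −114 → -114.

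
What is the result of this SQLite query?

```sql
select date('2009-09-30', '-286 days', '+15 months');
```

2010-03-18

Applying '-286 days' to 2009-09-30: counting 286 days back gives 2008-12-18.
Adding +15 months to 2008-12-18 gives 2010-03-18.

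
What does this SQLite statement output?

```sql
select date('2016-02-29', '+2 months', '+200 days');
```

Adding +2 months to 2016-02-29 gives 2016-04-29.
Applying '+200 days' to 2016-04-29: counting 200 days forward gives 2016-11-15.

2016-11-15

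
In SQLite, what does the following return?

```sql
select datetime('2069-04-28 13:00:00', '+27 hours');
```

+27 hours from 2069-04-28 13:00:00 is 2069-04-29 16:00:00 (crosses midnight).

2069-04-29 16:00:00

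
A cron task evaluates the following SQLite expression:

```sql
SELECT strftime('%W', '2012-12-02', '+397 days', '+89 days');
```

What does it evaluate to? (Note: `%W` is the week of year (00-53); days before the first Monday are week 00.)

First apply '+397 days', '+89 days': 2012-12-02 → 2014-04-02.
2014-04-02 is a Wednesday. SQLite's %W counts Mondays since the year started; the result is 13.

13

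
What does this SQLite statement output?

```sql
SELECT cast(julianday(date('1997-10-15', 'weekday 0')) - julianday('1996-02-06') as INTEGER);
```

621

`weekday 0` advances to the next Sunday; 1997-10-15 is a Wednesday, so it moves forward to 1997-10-19.
23 days remain in February 1996 after the 6th (29 − 6).
Full months from March 1996 through September 1997 contribute their day counts.
Then 19 days into October 1997.
Total: 23 + 31 + 30 + 31 + 30 + 31 + 31 + 30 + 31 + 30 + 31 + 31 + 28 + 31 + 30 + 31 + 30 + 31 + 31 + 30 + 19 = 621.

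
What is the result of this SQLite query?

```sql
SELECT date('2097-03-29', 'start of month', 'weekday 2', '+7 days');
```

2097-03-12

`start of month` rewinds 2097-03-29 to 2097-03-01.
`weekday 2` advances to the next Tuesday; 2097-03-01 is a Friday, so it moves forward to 2097-03-05.
Advancing 7 more days within March lands on 2097-03-12.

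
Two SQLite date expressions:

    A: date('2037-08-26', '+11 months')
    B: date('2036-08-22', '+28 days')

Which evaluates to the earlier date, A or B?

B

A = 2038-07-26.
B = 2036-09-19.
B is earlier.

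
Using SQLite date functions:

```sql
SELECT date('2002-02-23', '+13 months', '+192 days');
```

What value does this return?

2003-10-01

Adding +13 months to 2002-02-23 gives 2003-03-23.
Applying '+192 days' to 2003-03-23: counting 192 days forward gives 2003-10-01.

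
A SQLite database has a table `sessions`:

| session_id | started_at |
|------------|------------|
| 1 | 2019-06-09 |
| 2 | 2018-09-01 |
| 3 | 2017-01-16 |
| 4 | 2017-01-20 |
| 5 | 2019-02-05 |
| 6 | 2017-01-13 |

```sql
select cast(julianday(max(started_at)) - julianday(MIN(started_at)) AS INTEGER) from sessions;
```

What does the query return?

MIN = 2017-01-13, MAX = 2019-06-09.
18 days remain in January 2017 after the 13th (31 − 13).
Full months from February 2017 through May 2019 contribute their day counts.
Then 9 days into June 2019.
Total: 18 + 28 + 31 + 30 + 31 + 30 + 31 + 31 + 30 + 31 + 30 + 31 + 31 + 28 + 31 + 30 + 31 + 30 + 31 + 31 + 30 + 31 + 30 + 31 + 31 + 28 + 31 + 30 + 31 + 9 = 877.

877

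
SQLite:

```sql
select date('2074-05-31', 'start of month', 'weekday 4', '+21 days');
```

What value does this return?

`start of month` rewinds 2074-05-31 to 2074-05-01.
`weekday 4` advances to the next Thursday; 2074-05-01 is a Tuesday, so it moves forward to 2074-05-03.
Advancing 21 more days within May lands on 2074-05-24.

2074-05-24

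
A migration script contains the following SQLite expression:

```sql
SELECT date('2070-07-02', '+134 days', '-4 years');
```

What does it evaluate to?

Applying '+134 days' to 2070-07-02: counting 134 days forward gives 2070-11-13.
Adding -4 years to 2070-11-13 gives 2066-11-13.

2066-11-13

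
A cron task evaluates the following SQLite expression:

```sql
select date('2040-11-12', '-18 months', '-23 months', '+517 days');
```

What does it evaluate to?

2038-11-11

Adding -18 months to 2040-11-12 gives 2039-05-12.
Adding -23 months to 2039-05-12 gives 2037-06-12.
Applying '+517 days' to 2037-06-12: counting 517 days forward gives 2038-11-11.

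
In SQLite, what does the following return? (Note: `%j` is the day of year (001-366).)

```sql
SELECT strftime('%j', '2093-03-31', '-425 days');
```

First apply '-425 days': 2093-03-31 → 2092-01-31.
Day-of-year for 2092-01-31: days since 2092-01-01 inclusive = 31, zero-padded to 031.

031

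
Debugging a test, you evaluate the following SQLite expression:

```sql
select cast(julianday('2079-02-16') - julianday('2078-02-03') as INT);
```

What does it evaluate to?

25 days remain in February 2078 after the 3rd (28 − 3).
Full months from March 2078 through January 2079 contribute their day counts.
Then 16 days into February 2079.
Total: 25 + 31 + 30 + 31 + 30 + 31 + 31 + 30 + 31 + 30 + 31 + 31 + 16 = 378.

378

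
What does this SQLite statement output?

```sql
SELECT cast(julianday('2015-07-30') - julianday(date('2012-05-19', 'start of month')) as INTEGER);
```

1185

`start of month` rewinds 2012-05-19 to 2012-05-01.
30 days remain in May 2012 after the 1st (31 − 1).
Full months from June 2012 through June 2015 contribute their day counts.
Then 30 days into July 2015.
Total: 30 + 30 + 31 + 31 + 30 + 31 + 30 + 31 + 31 + 28 + 31 + 30 + 31 + 30 + 31 + 31 + 30 + 31 + 30 + 31 + 31 + 28 + 31 + 30 + 31 + 30 + 31 + 31 + 30 + 31 + 30 + 31 + 31 + 28 + 31 + 30 + 31 + 30 + 30 = 1185.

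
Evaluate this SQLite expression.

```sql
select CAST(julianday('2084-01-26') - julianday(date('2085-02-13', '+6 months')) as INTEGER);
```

-565

Adding +6 months to 2085-02-13 gives 2085-08-13.
5 days remain in January 2084 after the 26th (31 − 26).
Full months from February 2084 through July 2085 contribute their day counts.
Then 13 days into August 2085.
Total: 5 + 29 + 31 + 30 + 31 + 30 + 31 + 31 + 30 + 31 + 30 + 31 + 31 + 28 + 31 + 30 + 31 + 30 + 31 + 13 = 565.
The subtraction is earlier − later, so the result is −565 → -565.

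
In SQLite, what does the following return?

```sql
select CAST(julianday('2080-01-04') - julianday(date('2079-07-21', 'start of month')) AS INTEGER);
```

`start of month` rewinds 2079-07-21 to 2079-07-01.
30 days remain in July 2079 after the 1st (31 − 1).
August 2079: 31 days.
September 2079: 30 days.
October 2079: 31 days.
November 2079: 30 days.
December 2079: 31 days.
Then 4 days into January 2080.
Total: 30 + 31 + 30 + 31 + 30 + 31 + 4 = 187.

187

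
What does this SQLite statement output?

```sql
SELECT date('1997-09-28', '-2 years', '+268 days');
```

1996-06-22

Adding -2 years to 1997-09-28 gives 1995-09-28.
Applying '+268 days' to 1995-09-28: counting 268 days forward gives 1996-06-22.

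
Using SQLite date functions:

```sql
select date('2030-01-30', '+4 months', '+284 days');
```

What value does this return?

2031-03-10

Adding +4 months to 2030-01-30 gives 2030-05-30.
Applying '+284 days' to 2030-05-30: counting 284 days forward gives 2031-03-10.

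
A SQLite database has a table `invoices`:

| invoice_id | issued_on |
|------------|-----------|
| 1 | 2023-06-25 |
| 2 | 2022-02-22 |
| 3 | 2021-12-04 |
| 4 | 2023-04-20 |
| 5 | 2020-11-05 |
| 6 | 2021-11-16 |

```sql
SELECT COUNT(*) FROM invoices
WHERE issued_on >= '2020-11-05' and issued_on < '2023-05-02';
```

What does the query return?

Rows in [2020-11-05, 2023-05-02): 2022-02-22, 2021-12-04, 2023-04-20, 2020-11-05, 2021-11-16 → 5 rows.

5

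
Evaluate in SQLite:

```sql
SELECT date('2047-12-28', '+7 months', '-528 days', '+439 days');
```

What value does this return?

Adding +7 months to 2047-12-28 gives 2048-07-28.
Applying '-528 days' to 2048-07-28: counting 528 days back gives 2047-02-16.
Applying '+439 days' to 2047-02-16: counting 439 days forward gives 2048-04-30.

2048-04-30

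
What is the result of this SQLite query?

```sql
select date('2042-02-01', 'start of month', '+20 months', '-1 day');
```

`start of month` rewinds 2042-02-01 to 2042-02-01.
Adding +20 months to 2042-02-01 gives 2043-10-01.
Going back 1 day from 2043-10-01 reaches 2043-09-30 (last day of September, 30 days).

2043-09-30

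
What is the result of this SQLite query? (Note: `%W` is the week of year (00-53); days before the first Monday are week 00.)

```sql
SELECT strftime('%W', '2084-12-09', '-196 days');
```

21

First apply '-196 days': 2084-12-09 → 2084-05-27.
2084-05-27 is a Saturday. SQLite's %W counts Mondays since the year started; the result is 21.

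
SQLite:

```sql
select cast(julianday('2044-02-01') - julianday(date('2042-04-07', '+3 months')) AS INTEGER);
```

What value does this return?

Adding +3 months to 2042-04-07 gives 2042-07-07.
24 days remain in July 2042 after the 7th (31 − 7).
Full months from August 2042 through January 2044 contribute their day counts.
Then 1 day into February 2044.
Total: 24 + 31 + 30 + 31 + 30 + 31 + 31 + 28 + 31 + 30 + 31 + 30 + 31 + 31 + 30 + 31 + 30 + 31 + 31 + 1 = 574.

574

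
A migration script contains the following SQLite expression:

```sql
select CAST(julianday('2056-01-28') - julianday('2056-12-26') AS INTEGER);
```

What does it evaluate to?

-333

3 days remain in January 2056 after the 28th (31 − 28).
Full months from February 2056 through November 2056 contribute their day counts.
Then 26 days into December 2056.
Total: 3 + 29 + 31 + 30 + 31 + 30 + 31 + 31 + 30 + 31 + 30 + 26 = 333.
The subtraction is earlier − later, so the result is −333 → -333.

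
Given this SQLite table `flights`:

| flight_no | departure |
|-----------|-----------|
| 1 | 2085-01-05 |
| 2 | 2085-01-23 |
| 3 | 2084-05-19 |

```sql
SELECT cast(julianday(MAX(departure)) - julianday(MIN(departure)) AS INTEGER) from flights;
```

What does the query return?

249

MIN = 2084-05-19, MAX = 2085-01-23.
12 days remain in May 2084 after the 19th (31 − 19).
Full months from June 2084 through December 2084 contribute their day counts.
Then 23 days into January 2085.
Total: 12 + 30 + 31 + 31 + 30 + 31 + 30 + 31 + 23 = 249.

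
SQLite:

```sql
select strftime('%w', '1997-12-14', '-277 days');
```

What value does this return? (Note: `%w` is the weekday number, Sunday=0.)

3

First apply '-277 days': 1997-12-14 → 1997-03-12.
1997-03-12 is a Wednesday; with Sunday=0 that is 3.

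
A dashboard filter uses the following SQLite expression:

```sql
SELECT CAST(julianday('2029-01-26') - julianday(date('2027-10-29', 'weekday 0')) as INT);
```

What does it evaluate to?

`weekday 0` advances to the next Sunday; 2027-10-29 is a Friday, so it moves forward to 2027-10-31.
0 days remain in October 2027 after the 31st (31 − 31).
Full months from November 2027 through December 2028 contribute their day counts.
Then 26 days into January 2029.
Total: 0 + 30 + 31 + 31 + 29 + 31 + 30 + 31 + 30 + 31 + 31 + 30 + 31 + 30 + 31 + 26 = 453.

453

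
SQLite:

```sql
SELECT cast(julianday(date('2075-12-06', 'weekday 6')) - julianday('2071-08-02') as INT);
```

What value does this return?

`weekday 6` advances to the next Saturday; 2075-12-06 is a Friday, so it moves forward to 2075-12-07.
29 days remain in August 2071 after the 2nd (31 − 2).
Full months from September 2071 through November 2075 contribute their day counts.
Then 7 days into December 2075.
Total: 29 + 30 + 31 + 30 + 31 + 31 + 29 + 31 + 30 + 31 + 30 + 31 + 31 + 30 + 31 + 30 + 31 + 31 + 28 + 31 + 30 + 31 + 30 + 31 + 31 + 30 + 31 + 30 + 31 + 31 + 28 + 31 + 30 + 31 + 30 + 31 + 31 + 30 + 31 + 30 + 31 + 31 + 28 + 31 + 30 + 31 + 30 + 31 + 31 + 30 + 31 + 30 + 7 = 1588.

1588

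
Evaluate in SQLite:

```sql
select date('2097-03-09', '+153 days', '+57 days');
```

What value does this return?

Applying '+153 days' to 2097-03-09: counting 153 days forward gives 2097-08-09.
Applying '+57 days' to 2097-08-09: counting 57 days forward gives 2097-10-05.

2097-10-05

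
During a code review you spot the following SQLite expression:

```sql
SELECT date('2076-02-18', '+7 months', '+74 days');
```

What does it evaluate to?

Adding +7 months to 2076-02-18 gives 2076-09-18.
Applying '+74 days' to 2076-09-18: counting 74 days forward gives 2076-12-01.

2076-12-01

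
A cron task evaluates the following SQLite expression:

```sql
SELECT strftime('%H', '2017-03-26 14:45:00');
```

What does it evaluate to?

14

`%H` extracts the 2-digit hour (00-23): 14.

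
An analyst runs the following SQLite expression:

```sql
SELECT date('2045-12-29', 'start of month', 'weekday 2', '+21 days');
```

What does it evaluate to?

2045-12-26

`start of month` rewinds 2045-12-29 to 2045-12-01.
`weekday 2` advances to the next Tuesday; 2045-12-01 is a Friday, so it moves forward to 2045-12-05.
Advancing 21 more days within December lands on 2045-12-26.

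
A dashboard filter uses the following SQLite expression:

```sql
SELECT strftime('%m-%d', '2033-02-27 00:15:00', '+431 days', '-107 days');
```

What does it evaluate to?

01-17

First apply '+431 days', '-107 days': 2033-02-27 00:15:00 → 2034-01-17 00:15:00.
`%m-%d` extracts the month-day: 01-17.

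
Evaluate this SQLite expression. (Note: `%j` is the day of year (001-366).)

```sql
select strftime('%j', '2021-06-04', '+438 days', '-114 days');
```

First apply '+438 days', '-114 days': 2021-06-04 → 2022-04-24.
Day-of-year for 2022-04-24: days since 2022-01-01 inclusive = 114, zero-padded to 114.

114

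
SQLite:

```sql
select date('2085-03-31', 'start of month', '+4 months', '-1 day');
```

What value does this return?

`start of month` rewinds 2085-03-31 to 2085-03-01.
Adding +4 months to 2085-03-01 gives 2085-07-01.
Going back 1 day from 2085-07-01 reaches 2085-06-30 (last day of June, 30 days).

2085-06-30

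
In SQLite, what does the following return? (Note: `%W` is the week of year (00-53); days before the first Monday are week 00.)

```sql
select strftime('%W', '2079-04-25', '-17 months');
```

First apply '-17 months': 2079-04-25 → 2077-11-25.
2077-11-25 is a Thursday. SQLite's %W counts Mondays since the year started; the result is 47.

47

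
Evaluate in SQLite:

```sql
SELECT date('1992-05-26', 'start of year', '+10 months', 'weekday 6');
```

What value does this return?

1992-11-07

`start of year` rewinds 1992-05-26 to 1992-01-01.
Adding +10 months to 1992-01-01 gives 1992-11-01.
`weekday 6` advances to the next Saturday; 1992-11-01 is a Sunday, so it moves forward to 1992-11-07.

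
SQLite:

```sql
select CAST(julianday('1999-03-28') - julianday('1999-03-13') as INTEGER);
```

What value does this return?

Both dates are in March 1999: 28 − 13 = 15.

15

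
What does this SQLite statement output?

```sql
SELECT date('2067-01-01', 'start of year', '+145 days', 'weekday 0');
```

2067-05-29

`start of year` rewinds 2067-01-01 to 2067-01-01.
Applying '+145 days' to 2067-01-01: counting 145 days forward gives 2067-05-26.
`weekday 0` advances to the next Sunday; 2067-05-26 is a Thursday, so it moves forward to 2067-05-29.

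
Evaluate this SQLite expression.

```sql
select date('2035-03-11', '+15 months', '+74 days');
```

Adding +15 months to 2035-03-11 gives 2036-06-11.
Applying '+74 days' to 2036-06-11: counting 74 days forward gives 2036-08-24.

2036-08-24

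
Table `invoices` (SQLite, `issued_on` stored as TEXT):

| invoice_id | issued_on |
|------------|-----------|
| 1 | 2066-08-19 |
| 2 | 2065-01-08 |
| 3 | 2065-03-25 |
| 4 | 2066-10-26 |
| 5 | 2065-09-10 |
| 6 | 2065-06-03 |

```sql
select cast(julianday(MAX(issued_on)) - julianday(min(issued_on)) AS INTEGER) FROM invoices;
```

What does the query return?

656

MIN = 2065-01-08, MAX = 2066-10-26.
23 days remain in January 2065 after the 8th (31 − 8).
Full months from February 2065 through September 2066 contribute their day counts.
Then 26 days into October 2066.
Total: 23 + 28 + 31 + 30 + 31 + 30 + 31 + 31 + 30 + 31 + 30 + 31 + 31 + 28 + 31 + 30 + 31 + 30 + 31 + 31 + 30 + 26 = 656.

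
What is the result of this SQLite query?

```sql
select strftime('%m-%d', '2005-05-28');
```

05-28

`%m-%d` extracts the month-day: 05-28.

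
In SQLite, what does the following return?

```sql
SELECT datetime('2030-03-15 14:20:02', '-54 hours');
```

-54 hours from 2030-03-15 14:20:02 is 2030-03-13 08:20:02 (crosses midnight).

2030-03-13 08:20:02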